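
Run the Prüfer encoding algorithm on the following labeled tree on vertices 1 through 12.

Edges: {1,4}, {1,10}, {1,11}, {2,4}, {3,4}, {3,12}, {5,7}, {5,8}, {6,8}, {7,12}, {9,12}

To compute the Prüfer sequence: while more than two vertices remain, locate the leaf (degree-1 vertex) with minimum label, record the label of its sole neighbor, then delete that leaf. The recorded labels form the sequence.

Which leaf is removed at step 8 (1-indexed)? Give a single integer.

Step 1: current leaves = {2,6,9,10,11}. Remove leaf 2 (neighbor: 4).
Step 2: current leaves = {6,9,10,11}. Remove leaf 6 (neighbor: 8).
Step 3: current leaves = {8,9,10,11}. Remove leaf 8 (neighbor: 5).
Step 4: current leaves = {5,9,10,11}. Remove leaf 5 (neighbor: 7).
Step 5: current leaves = {7,9,10,11}. Remove leaf 7 (neighbor: 12).
Step 6: current leaves = {9,10,11}. Remove leaf 9 (neighbor: 12).
Step 7: current leaves = {10,11,12}. Remove leaf 10 (neighbor: 1).
Step 8: current leaves = {11,12}. Remove leaf 11 (neighbor: 1).

Answer: 11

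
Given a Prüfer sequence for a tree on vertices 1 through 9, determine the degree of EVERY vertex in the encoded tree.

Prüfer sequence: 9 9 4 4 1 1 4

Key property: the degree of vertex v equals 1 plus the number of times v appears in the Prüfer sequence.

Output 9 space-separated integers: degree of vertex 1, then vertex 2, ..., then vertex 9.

Answer: 3 1 1 4 1 1 1 1 3

Derivation:
p_1 = 9: count[9] becomes 1
p_2 = 9: count[9] becomes 2
p_3 = 4: count[4] becomes 1
p_4 = 4: count[4] becomes 2
p_5 = 1: count[1] becomes 1
p_6 = 1: count[1] becomes 2
p_7 = 4: count[4] becomes 3
Degrees (1 + count): deg[1]=1+2=3, deg[2]=1+0=1, deg[3]=1+0=1, deg[4]=1+3=4, deg[5]=1+0=1, deg[6]=1+0=1, deg[7]=1+0=1, deg[8]=1+0=1, deg[9]=1+2=3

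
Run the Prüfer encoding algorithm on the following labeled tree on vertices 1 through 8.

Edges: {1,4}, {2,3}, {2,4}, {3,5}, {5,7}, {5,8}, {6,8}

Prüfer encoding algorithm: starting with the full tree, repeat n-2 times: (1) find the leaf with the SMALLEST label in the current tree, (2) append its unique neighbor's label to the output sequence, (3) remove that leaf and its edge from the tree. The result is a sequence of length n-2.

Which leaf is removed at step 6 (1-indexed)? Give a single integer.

Step 1: current leaves = {1,6,7}. Remove leaf 1 (neighbor: 4).
Step 2: current leaves = {4,6,7}. Remove leaf 4 (neighbor: 2).
Step 3: current leaves = {2,6,7}. Remove leaf 2 (neighbor: 3).
Step 4: current leaves = {3,6,7}. Remove leaf 3 (neighbor: 5).
Step 5: current leaves = {6,7}. Remove leaf 6 (neighbor: 8).
Step 6: current leaves = {7,8}. Remove leaf 7 (neighbor: 5).

Answer: 7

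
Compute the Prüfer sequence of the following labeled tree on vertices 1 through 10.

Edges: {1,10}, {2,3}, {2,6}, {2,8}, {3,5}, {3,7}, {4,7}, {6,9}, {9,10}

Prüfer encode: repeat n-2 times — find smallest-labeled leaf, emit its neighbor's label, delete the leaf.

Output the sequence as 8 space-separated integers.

Answer: 10 7 3 3 2 2 6 9

Derivation:
Step 1: leaves = {1,4,5,8}. Remove smallest leaf 1, emit neighbor 10.
Step 2: leaves = {4,5,8,10}. Remove smallest leaf 4, emit neighbor 7.
Step 3: leaves = {5,7,8,10}. Remove smallest leaf 5, emit neighbor 3.
Step 4: leaves = {7,8,10}. Remove smallest leaf 7, emit neighbor 3.
Step 5: leaves = {3,8,10}. Remove smallest leaf 3, emit neighbor 2.
Step 6: leaves = {8,10}. Remove smallest leaf 8, emit neighbor 2.
Step 7: leaves = {2,10}. Remove smallest leaf 2, emit neighbor 6.
Step 8: leaves = {6,10}. Remove smallest leaf 6, emit neighbor 9.
Done: 2 vertices remain (9, 10). Sequence = [10 7 3 3 2 2 6 9]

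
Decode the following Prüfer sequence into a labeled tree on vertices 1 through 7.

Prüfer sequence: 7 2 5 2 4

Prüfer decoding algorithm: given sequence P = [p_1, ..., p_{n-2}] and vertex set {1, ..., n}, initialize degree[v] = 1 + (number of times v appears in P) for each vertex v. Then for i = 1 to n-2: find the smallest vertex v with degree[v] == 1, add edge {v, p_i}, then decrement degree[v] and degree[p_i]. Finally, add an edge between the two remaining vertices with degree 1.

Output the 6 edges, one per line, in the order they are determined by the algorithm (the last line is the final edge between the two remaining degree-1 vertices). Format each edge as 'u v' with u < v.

Answer: 1 7
2 3
5 6
2 5
2 4
4 7

Derivation:
Initial degrees: {1:1, 2:3, 3:1, 4:2, 5:2, 6:1, 7:2}
Step 1: smallest deg-1 vertex = 1, p_1 = 7. Add edge {1,7}. Now deg[1]=0, deg[7]=1.
Step 2: smallest deg-1 vertex = 3, p_2 = 2. Add edge {2,3}. Now deg[3]=0, deg[2]=2.
Step 3: smallest deg-1 vertex = 6, p_3 = 5. Add edge {5,6}. Now deg[6]=0, deg[5]=1.
Step 4: smallest deg-1 vertex = 5, p_4 = 2. Add edge {2,5}. Now deg[5]=0, deg[2]=1.
Step 5: smallest deg-1 vertex = 2, p_5 = 4. Add edge {2,4}. Now deg[2]=0, deg[4]=1.
Final: two remaining deg-1 vertices are 4, 7. Add edge {4,7}.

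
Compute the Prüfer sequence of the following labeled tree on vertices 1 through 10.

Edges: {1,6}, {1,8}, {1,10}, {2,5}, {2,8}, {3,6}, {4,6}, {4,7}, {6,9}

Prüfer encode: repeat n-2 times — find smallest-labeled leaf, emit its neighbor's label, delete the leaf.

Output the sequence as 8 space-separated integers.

Step 1: leaves = {3,5,7,9,10}. Remove smallest leaf 3, emit neighbor 6.
Step 2: leaves = {5,7,9,10}. Remove smallest leaf 5, emit neighbor 2.
Step 3: leaves = {2,7,9,10}. Remove smallest leaf 2, emit neighbor 8.
Step 4: leaves = {7,8,9,10}. Remove smallest leaf 7, emit neighbor 4.
Step 5: leaves = {4,8,9,10}. Remove smallest leaf 4, emit neighbor 6.
Step 6: leaves = {8,9,10}. Remove smallest leaf 8, emit neighbor 1.
Step 7: leaves = {9,10}. Remove smallest leaf 9, emit neighbor 6.
Step 8: leaves = {6,10}. Remove smallest leaf 6, emit neighbor 1.
Done: 2 vertices remain (1, 10). Sequence = [6 2 8 4 6 1 6 1]

Answer: 6 2 8 4 6 1 6 1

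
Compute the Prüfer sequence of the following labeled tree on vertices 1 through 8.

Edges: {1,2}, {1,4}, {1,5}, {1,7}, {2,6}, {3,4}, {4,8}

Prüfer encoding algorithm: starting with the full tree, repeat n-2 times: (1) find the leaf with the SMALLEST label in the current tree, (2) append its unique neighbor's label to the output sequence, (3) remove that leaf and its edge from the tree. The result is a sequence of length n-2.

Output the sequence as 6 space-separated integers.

Answer: 4 1 2 1 1 4

Derivation:
Step 1: leaves = {3,5,6,7,8}. Remove smallest leaf 3, emit neighbor 4.
Step 2: leaves = {5,6,7,8}. Remove smallest leaf 5, emit neighbor 1.
Step 3: leaves = {6,7,8}. Remove smallest leaf 6, emit neighbor 2.
Step 4: leaves = {2,7,8}. Remove smallest leaf 2, emit neighbor 1.
Step 5: leaves = {7,8}. Remove smallest leaf 7, emit neighbor 1.
Step 6: leaves = {1,8}. Remove smallest leaf 1, emit neighbor 4.
Done: 2 vertices remain (4, 8). Sequence = [4 1 2 1 1 4]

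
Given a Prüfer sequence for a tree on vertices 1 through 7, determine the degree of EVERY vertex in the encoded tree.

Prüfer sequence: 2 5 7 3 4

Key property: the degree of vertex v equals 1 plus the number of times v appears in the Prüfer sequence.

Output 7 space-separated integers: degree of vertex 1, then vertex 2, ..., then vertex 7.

Answer: 1 2 2 2 2 1 2

Derivation:
p_1 = 2: count[2] becomes 1
p_2 = 5: count[5] becomes 1
p_3 = 7: count[7] becomes 1
p_4 = 3: count[3] becomes 1
p_5 = 4: count[4] becomes 1
Degrees (1 + count): deg[1]=1+0=1, deg[2]=1+1=2, deg[3]=1+1=2, deg[4]=1+1=2, deg[5]=1+1=2, deg[6]=1+0=1, deg[7]=1+1=2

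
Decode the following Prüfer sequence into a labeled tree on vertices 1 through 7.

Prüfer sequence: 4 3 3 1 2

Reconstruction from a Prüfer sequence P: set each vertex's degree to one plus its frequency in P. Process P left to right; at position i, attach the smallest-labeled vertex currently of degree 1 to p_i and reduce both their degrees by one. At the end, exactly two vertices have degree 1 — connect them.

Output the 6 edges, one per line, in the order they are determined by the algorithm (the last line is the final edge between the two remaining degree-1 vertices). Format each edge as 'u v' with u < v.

Initial degrees: {1:2, 2:2, 3:3, 4:2, 5:1, 6:1, 7:1}
Step 1: smallest deg-1 vertex = 5, p_1 = 4. Add edge {4,5}. Now deg[5]=0, deg[4]=1.
Step 2: smallest deg-1 vertex = 4, p_2 = 3. Add edge {3,4}. Now deg[4]=0, deg[3]=2.
Step 3: smallest deg-1 vertex = 6, p_3 = 3. Add edge {3,6}. Now deg[6]=0, deg[3]=1.
Step 4: smallest deg-1 vertex = 3, p_4 = 1. Add edge {1,3}. Now deg[3]=0, deg[1]=1.
Step 5: smallest deg-1 vertex = 1, p_5 = 2. Add edge {1,2}. Now deg[1]=0, deg[2]=1.
Final: two remaining deg-1 vertices are 2, 7. Add edge {2,7}.

Answer: 4 5
3 4
3 6
1 3
1 2
2 7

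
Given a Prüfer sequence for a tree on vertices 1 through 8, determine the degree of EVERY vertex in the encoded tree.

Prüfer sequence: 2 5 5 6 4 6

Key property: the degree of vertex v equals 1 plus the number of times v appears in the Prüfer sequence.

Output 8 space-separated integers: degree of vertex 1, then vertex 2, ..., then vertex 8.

p_1 = 2: count[2] becomes 1
p_2 = 5: count[5] becomes 1
p_3 = 5: count[5] becomes 2
p_4 = 6: count[6] becomes 1
p_5 = 4: count[4] becomes 1
p_6 = 6: count[6] becomes 2
Degrees (1 + count): deg[1]=1+0=1, deg[2]=1+1=2, deg[3]=1+0=1, deg[4]=1+1=2, deg[5]=1+2=3, deg[6]=1+2=3, deg[7]=1+0=1, deg[8]=1+0=1

Answer: 1 2 1 2 3 3 1 1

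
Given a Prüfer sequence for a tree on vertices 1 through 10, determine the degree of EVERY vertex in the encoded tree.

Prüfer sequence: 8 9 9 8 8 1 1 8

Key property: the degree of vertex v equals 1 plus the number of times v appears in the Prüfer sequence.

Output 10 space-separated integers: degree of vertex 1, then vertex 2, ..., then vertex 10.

p_1 = 8: count[8] becomes 1
p_2 = 9: count[9] becomes 1
p_3 = 9: count[9] becomes 2
p_4 = 8: count[8] becomes 2
p_5 = 8: count[8] becomes 3
p_6 = 1: count[1] becomes 1
p_7 = 1: count[1] becomes 2
p_8 = 8: count[8] becomes 4
Degrees (1 + count): deg[1]=1+2=3, deg[2]=1+0=1, deg[3]=1+0=1, deg[4]=1+0=1, deg[5]=1+0=1, deg[6]=1+0=1, deg[7]=1+0=1, deg[8]=1+4=5, deg[9]=1+2=3, deg[10]=1+0=1

Answer: 3 1 1 1 1 1 1 5 3 1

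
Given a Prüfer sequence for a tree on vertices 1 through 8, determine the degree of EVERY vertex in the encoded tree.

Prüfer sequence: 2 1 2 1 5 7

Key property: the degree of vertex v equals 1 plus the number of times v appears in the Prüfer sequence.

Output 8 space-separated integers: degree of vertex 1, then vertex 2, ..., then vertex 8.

Answer: 3 3 1 1 2 1 2 1

Derivation:
p_1 = 2: count[2] becomes 1
p_2 = 1: count[1] becomes 1
p_3 = 2: count[2] becomes 2
p_4 = 1: count[1] becomes 2
p_5 = 5: count[5] becomes 1
p_6 = 7: count[7] becomes 1
Degrees (1 + count): deg[1]=1+2=3, deg[2]=1+2=3, deg[3]=1+0=1, deg[4]=1+0=1, deg[5]=1+1=2, deg[6]=1+0=1, deg[7]=1+1=2, deg[8]=1+0=1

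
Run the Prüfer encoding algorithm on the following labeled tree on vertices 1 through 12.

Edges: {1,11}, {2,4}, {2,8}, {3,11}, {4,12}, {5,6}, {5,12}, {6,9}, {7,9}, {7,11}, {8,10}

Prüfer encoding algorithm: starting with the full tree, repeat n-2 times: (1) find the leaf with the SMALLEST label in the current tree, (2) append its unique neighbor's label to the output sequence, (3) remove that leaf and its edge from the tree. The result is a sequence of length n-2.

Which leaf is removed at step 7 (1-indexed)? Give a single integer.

Answer: 11

Derivation:
Step 1: current leaves = {1,3,10}. Remove leaf 1 (neighbor: 11).
Step 2: current leaves = {3,10}. Remove leaf 3 (neighbor: 11).
Step 3: current leaves = {10,11}. Remove leaf 10 (neighbor: 8).
Step 4: current leaves = {8,11}. Remove leaf 8 (neighbor: 2).
Step 5: current leaves = {2,11}. Remove leaf 2 (neighbor: 4).
Step 6: current leaves = {4,11}. Remove leaf 4 (neighbor: 12).
Step 7: current leaves = {11,12}. Remove leaf 11 (neighbor: 7).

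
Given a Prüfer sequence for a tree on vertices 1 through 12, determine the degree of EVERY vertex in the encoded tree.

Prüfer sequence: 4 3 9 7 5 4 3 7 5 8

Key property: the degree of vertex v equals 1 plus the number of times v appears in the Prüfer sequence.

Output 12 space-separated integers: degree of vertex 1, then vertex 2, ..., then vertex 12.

p_1 = 4: count[4] becomes 1
p_2 = 3: count[3] becomes 1
p_3 = 9: count[9] becomes 1
p_4 = 7: count[7] becomes 1
p_5 = 5: count[5] becomes 1
p_6 = 4: count[4] becomes 2
p_7 = 3: count[3] becomes 2
p_8 = 7: count[7] becomes 2
p_9 = 5: count[5] becomes 2
p_10 = 8: count[8] becomes 1
Degrees (1 + count): deg[1]=1+0=1, deg[2]=1+0=1, deg[3]=1+2=3, deg[4]=1+2=3, deg[5]=1+2=3, deg[6]=1+0=1, deg[7]=1+2=3, deg[8]=1+1=2, deg[9]=1+1=2, deg[10]=1+0=1, deg[11]=1+0=1, deg[12]=1+0=1

Answer: 1 1 3 3 3 1 3 2 2 1 1 1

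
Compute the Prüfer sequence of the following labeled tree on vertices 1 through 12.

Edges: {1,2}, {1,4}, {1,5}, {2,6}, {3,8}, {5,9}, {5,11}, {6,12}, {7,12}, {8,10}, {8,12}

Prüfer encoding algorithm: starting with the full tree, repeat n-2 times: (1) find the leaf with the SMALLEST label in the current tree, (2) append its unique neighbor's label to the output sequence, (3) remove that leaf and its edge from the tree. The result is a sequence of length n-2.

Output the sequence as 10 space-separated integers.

Step 1: leaves = {3,4,7,9,10,11}. Remove smallest leaf 3, emit neighbor 8.
Step 2: leaves = {4,7,9,10,11}. Remove smallest leaf 4, emit neighbor 1.
Step 3: leaves = {7,9,10,11}. Remove smallest leaf 7, emit neighbor 12.
Step 4: leaves = {9,10,11}. Remove smallest leaf 9, emit neighbor 5.
Step 5: leaves = {10,11}. Remove smallest leaf 10, emit neighbor 8.
Step 6: leaves = {8,11}. Remove smallest leaf 8, emit neighbor 12.
Step 7: leaves = {11,12}. Remove smallest leaf 11, emit neighbor 5.
Step 8: leaves = {5,12}. Remove smallest leaf 5, emit neighbor 1.
Step 9: leaves = {1,12}. Remove smallest leaf 1, emit neighbor 2.
Step 10: leaves = {2,12}. Remove smallest leaf 2, emit neighbor 6.
Done: 2 vertices remain (6, 12). Sequence = [8 1 12 5 8 12 5 1 2 6]

Answer: 8 1 12 5 8 12 5 1 2 6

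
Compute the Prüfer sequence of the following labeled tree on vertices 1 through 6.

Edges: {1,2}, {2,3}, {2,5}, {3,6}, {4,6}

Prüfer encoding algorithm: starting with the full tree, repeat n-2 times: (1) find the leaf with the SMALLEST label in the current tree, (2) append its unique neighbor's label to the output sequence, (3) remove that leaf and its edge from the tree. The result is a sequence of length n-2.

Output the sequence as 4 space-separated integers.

Answer: 2 6 2 3

Derivation:
Step 1: leaves = {1,4,5}. Remove smallest leaf 1, emit neighbor 2.
Step 2: leaves = {4,5}. Remove smallest leaf 4, emit neighbor 6.
Step 3: leaves = {5,6}. Remove smallest leaf 5, emit neighbor 2.
Step 4: leaves = {2,6}. Remove smallest leaf 2, emit neighbor 3.
Done: 2 vertices remain (3, 6). Sequence = [2 6 2 3]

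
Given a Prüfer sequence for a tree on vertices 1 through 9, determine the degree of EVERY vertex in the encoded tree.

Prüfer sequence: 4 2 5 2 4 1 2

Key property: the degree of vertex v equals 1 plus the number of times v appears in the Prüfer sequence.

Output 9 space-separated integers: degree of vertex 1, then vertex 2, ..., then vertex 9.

Answer: 2 4 1 3 2 1 1 1 1

Derivation:
p_1 = 4: count[4] becomes 1
p_2 = 2: count[2] becomes 1
p_3 = 5: count[5] becomes 1
p_4 = 2: count[2] becomes 2
p_5 = 4: count[4] becomes 2
p_6 = 1: count[1] becomes 1
p_7 = 2: count[2] becomes 3
Degrees (1 + count): deg[1]=1+1=2, deg[2]=1+3=4, deg[3]=1+0=1, deg[4]=1+2=3, deg[5]=1+1=2, deg[6]=1+0=1, deg[7]=1+0=1, deg[8]=1+0=1, deg[9]=1+0=1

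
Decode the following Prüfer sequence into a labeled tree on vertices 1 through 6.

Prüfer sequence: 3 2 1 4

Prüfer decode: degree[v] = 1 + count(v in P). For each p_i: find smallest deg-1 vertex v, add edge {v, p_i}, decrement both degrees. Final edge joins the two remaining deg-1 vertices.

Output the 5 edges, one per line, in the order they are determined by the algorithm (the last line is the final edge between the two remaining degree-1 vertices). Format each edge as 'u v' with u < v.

Answer: 3 5
2 3
1 2
1 4
4 6

Derivation:
Initial degrees: {1:2, 2:2, 3:2, 4:2, 5:1, 6:1}
Step 1: smallest deg-1 vertex = 5, p_1 = 3. Add edge {3,5}. Now deg[5]=0, deg[3]=1.
Step 2: smallest deg-1 vertex = 3, p_2 = 2. Add edge {2,3}. Now deg[3]=0, deg[2]=1.
Step 3: smallest deg-1 vertex = 2, p_3 = 1. Add edge {1,2}. Now deg[2]=0, deg[1]=1.
Step 4: smallest deg-1 vertex = 1, p_4 = 4. Add edge {1,4}. Now deg[1]=0, deg[4]=1.
Final: two remaining deg-1 vertices are 4, 6. Add edge {4,6}.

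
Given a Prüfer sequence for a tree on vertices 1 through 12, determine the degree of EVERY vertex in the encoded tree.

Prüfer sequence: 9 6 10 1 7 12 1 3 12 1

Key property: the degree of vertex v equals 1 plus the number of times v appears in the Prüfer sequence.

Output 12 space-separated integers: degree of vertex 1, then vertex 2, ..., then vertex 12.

Answer: 4 1 2 1 1 2 2 1 2 2 1 3

Derivation:
p_1 = 9: count[9] becomes 1
p_2 = 6: count[6] becomes 1
p_3 = 10: count[10] becomes 1
p_4 = 1: count[1] becomes 1
p_5 = 7: count[7] becomes 1
p_6 = 12: count[12] becomes 1
p_7 = 1: count[1] becomes 2
p_8 = 3: count[3] becomes 1
p_9 = 12: count[12] becomes 2
p_10 = 1: count[1] becomes 3
Degrees (1 + count): deg[1]=1+3=4, deg[2]=1+0=1, deg[3]=1+1=2, deg[4]=1+0=1, deg[5]=1+0=1, deg[6]=1+1=2, deg[7]=1+1=2, deg[8]=1+0=1, deg[9]=1+1=2, deg[10]=1+1=2, deg[11]=1+0=1, deg[12]=1+2=3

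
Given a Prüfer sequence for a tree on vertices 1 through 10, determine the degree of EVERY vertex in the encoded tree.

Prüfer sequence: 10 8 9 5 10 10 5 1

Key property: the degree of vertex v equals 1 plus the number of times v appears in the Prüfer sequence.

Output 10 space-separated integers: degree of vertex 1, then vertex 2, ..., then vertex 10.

p_1 = 10: count[10] becomes 1
p_2 = 8: count[8] becomes 1
p_3 = 9: count[9] becomes 1
p_4 = 5: count[5] becomes 1
p_5 = 10: count[10] becomes 2
p_6 = 10: count[10] becomes 3
p_7 = 5: count[5] becomes 2
p_8 = 1: count[1] becomes 1
Degrees (1 + count): deg[1]=1+1=2, deg[2]=1+0=1, deg[3]=1+0=1, deg[4]=1+0=1, deg[5]=1+2=3, deg[6]=1+0=1, deg[7]=1+0=1, deg[8]=1+1=2, deg[9]=1+1=2, deg[10]=1+3=4

Answer: 2 1 1 1 3 1 1 2 2 4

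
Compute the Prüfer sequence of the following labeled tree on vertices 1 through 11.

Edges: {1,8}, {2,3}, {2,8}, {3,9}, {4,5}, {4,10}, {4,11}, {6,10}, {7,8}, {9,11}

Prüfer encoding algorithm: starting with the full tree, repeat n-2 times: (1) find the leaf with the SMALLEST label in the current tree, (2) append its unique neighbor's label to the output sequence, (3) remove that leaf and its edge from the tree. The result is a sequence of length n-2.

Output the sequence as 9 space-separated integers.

Step 1: leaves = {1,5,6,7}. Remove smallest leaf 1, emit neighbor 8.
Step 2: leaves = {5,6,7}. Remove smallest leaf 5, emit neighbor 4.
Step 3: leaves = {6,7}. Remove smallest leaf 6, emit neighbor 10.
Step 4: leaves = {7,10}. Remove smallest leaf 7, emit neighbor 8.
Step 5: leaves = {8,10}. Remove smallest leaf 8, emit neighbor 2.
Step 6: leaves = {2,10}. Remove smallest leaf 2, emit neighbor 3.
Step 7: leaves = {3,10}. Remove smallest leaf 3, emit neighbor 9.
Step 8: leaves = {9,10}. Remove smallest leaf 9, emit neighbor 11.
Step 9: leaves = {10,11}. Remove smallest leaf 10, emit neighbor 4.
Done: 2 vertices remain (4, 11). Sequence = [8 4 10 8 2 3 9 11 4]

Answer: 8 4 10 8 2 3 9 11 4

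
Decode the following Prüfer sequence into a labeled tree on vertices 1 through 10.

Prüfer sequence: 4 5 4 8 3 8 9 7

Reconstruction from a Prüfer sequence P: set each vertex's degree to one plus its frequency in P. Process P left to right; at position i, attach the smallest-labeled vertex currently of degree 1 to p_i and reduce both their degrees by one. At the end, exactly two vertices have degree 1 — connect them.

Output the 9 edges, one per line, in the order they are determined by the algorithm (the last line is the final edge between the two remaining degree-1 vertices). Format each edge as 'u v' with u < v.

Answer: 1 4
2 5
4 5
4 8
3 6
3 8
8 9
7 9
7 10

Derivation:
Initial degrees: {1:1, 2:1, 3:2, 4:3, 5:2, 6:1, 7:2, 8:3, 9:2, 10:1}
Step 1: smallest deg-1 vertex = 1, p_1 = 4. Add edge {1,4}. Now deg[1]=0, deg[4]=2.
Step 2: smallest deg-1 vertex = 2, p_2 = 5. Add edge {2,5}. Now deg[2]=0, deg[5]=1.
Step 3: smallest deg-1 vertex = 5, p_3 = 4. Add edge {4,5}. Now deg[5]=0, deg[4]=1.
Step 4: smallest deg-1 vertex = 4, p_4 = 8. Add edge {4,8}. Now deg[4]=0, deg[8]=2.
Step 5: smallest deg-1 vertex = 6, p_5 = 3. Add edge {3,6}. Now deg[6]=0, deg[3]=1.
Step 6: smallest deg-1 vertex = 3, p_6 = 8. Add edge {3,8}. Now deg[3]=0, deg[8]=1.
Step 7: smallest deg-1 vertex = 8, p_7 = 9. Add edge {8,9}. Now deg[8]=0, deg[9]=1.
Step 8: smallest deg-1 vertex = 9, p_8 = 7. Add edge {7,9}. Now deg[9]=0, deg[7]=1.
Final: two remaining deg-1 vertices are 7, 10. Add edge {7,10}.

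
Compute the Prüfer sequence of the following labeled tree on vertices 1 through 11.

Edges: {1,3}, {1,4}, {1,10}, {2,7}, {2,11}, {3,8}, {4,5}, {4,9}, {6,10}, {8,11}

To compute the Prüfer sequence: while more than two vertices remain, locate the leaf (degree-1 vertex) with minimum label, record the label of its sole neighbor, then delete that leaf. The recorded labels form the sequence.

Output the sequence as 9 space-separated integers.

Answer: 4 10 2 11 4 1 1 3 8

Derivation:
Step 1: leaves = {5,6,7,9}. Remove smallest leaf 5, emit neighbor 4.
Step 2: leaves = {6,7,9}. Remove smallest leaf 6, emit neighbor 10.
Step 3: leaves = {7,9,10}. Remove smallest leaf 7, emit neighbor 2.
Step 4: leaves = {2,9,10}. Remove smallest leaf 2, emit neighbor 11.
Step 5: leaves = {9,10,11}. Remove smallest leaf 9, emit neighbor 4.
Step 6: leaves = {4,10,11}. Remove smallest leaf 4, emit neighbor 1.
Step 7: leaves = {10,11}. Remove smallest leaf 10, emit neighbor 1.
Step 8: leaves = {1,11}. Remove smallest leaf 1, emit neighbor 3.
Step 9: leaves = {3,11}. Remove smallest leaf 3, emit neighbor 8.
Done: 2 vertices remain (8, 11). Sequence = [4 10 2 11 4 1 1 3 8]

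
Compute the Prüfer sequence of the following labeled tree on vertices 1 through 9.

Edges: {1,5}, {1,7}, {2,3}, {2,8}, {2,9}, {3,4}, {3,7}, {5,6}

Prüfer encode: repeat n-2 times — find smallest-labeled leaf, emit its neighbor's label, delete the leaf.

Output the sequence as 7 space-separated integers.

Answer: 3 5 1 7 3 2 2

Derivation:
Step 1: leaves = {4,6,8,9}. Remove smallest leaf 4, emit neighbor 3.
Step 2: leaves = {6,8,9}. Remove smallest leaf 6, emit neighbor 5.
Step 3: leaves = {5,8,9}. Remove smallest leaf 5, emit neighbor 1.
Step 4: leaves = {1,8,9}. Remove smallest leaf 1, emit neighbor 7.
Step 5: leaves = {7,8,9}. Remove smallest leaf 7, emit neighbor 3.
Step 6: leaves = {3,8,9}. Remove smallest leaf 3, emit neighbor 2.
Step 7: leaves = {8,9}. Remove smallest leaf 8, emit neighbor 2.
Done: 2 vertices remain (2, 9). Sequence = [3 5 1 7 3 2 2]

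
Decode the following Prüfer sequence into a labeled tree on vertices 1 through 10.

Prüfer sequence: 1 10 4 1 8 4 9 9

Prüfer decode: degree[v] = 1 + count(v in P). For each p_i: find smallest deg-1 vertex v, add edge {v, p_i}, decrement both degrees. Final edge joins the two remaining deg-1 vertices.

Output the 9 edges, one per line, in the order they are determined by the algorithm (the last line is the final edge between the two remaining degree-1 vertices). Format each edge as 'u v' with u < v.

Initial degrees: {1:3, 2:1, 3:1, 4:3, 5:1, 6:1, 7:1, 8:2, 9:3, 10:2}
Step 1: smallest deg-1 vertex = 2, p_1 = 1. Add edge {1,2}. Now deg[2]=0, deg[1]=2.
Step 2: smallest deg-1 vertex = 3, p_2 = 10. Add edge {3,10}. Now deg[3]=0, deg[10]=1.
Step 3: smallest deg-1 vertex = 5, p_3 = 4. Add edge {4,5}. Now deg[5]=0, deg[4]=2.
Step 4: smallest deg-1 vertex = 6, p_4 = 1. Add edge {1,6}. Now deg[6]=0, deg[1]=1.
Step 5: smallest deg-1 vertex = 1, p_5 = 8. Add edge {1,8}. Now deg[1]=0, deg[8]=1.
Step 6: smallest deg-1 vertex = 7, p_6 = 4. Add edge {4,7}. Now deg[7]=0, deg[4]=1.
Step 7: smallest deg-1 vertex = 4, p_7 = 9. Add edge {4,9}. Now deg[4]=0, deg[9]=2.
Step 8: smallest deg-1 vertex = 8, p_8 = 9. Add edge {8,9}. Now deg[8]=0, deg[9]=1.
Final: two remaining deg-1 vertices are 9, 10. Add edge {9,10}.

Answer: 1 2
3 10
4 5
1 6
1 8
4 7
4 9
8 9
9 10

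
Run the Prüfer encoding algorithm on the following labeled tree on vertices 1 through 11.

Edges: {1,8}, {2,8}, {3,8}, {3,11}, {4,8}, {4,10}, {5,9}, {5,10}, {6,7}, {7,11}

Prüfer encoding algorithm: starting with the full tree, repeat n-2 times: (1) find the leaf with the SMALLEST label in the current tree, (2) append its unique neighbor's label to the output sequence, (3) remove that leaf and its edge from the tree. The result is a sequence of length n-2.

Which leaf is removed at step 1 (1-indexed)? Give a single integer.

Answer: 1

Derivation:
Step 1: current leaves = {1,2,6,9}. Remove leaf 1 (neighbor: 8).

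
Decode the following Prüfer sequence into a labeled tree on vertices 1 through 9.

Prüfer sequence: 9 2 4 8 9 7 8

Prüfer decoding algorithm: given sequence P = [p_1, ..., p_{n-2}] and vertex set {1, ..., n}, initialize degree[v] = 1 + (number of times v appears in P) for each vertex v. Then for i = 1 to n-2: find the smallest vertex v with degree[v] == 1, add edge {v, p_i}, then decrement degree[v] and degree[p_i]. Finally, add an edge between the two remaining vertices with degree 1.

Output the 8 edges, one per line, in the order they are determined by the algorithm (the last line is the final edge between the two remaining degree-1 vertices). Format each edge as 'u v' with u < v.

Answer: 1 9
2 3
2 4
4 8
5 9
6 7
7 8
8 9

Derivation:
Initial degrees: {1:1, 2:2, 3:1, 4:2, 5:1, 6:1, 7:2, 8:3, 9:3}
Step 1: smallest deg-1 vertex = 1, p_1 = 9. Add edge {1,9}. Now deg[1]=0, deg[9]=2.
Step 2: smallest deg-1 vertex = 3, p_2 = 2. Add edge {2,3}. Now deg[3]=0, deg[2]=1.
Step 3: smallest deg-1 vertex = 2, p_3 = 4. Add edge {2,4}. Now deg[2]=0, deg[4]=1.
Step 4: smallest deg-1 vertex = 4, p_4 = 8. Add edge {4,8}. Now deg[4]=0, deg[8]=2.
Step 5: smallest deg-1 vertex = 5, p_5 = 9. Add edge {5,9}. Now deg[5]=0, deg[9]=1.
Step 6: smallest deg-1 vertex = 6, p_6 = 7. Add edge {6,7}. Now deg[6]=0, deg[7]=1.
Step 7: smallest deg-1 vertex = 7, p_7 = 8. Add edge {7,8}. Now deg[7]=0, deg[8]=1.
Final: two remaining deg-1 vertices are 8, 9. Add edge {8,9}.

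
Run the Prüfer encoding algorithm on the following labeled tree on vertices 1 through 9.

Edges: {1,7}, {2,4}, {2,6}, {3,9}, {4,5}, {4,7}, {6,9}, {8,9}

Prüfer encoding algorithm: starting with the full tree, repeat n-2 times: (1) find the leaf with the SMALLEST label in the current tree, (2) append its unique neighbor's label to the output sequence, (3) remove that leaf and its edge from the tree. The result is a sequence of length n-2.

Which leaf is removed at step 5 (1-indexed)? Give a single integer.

Step 1: current leaves = {1,3,5,8}. Remove leaf 1 (neighbor: 7).
Step 2: current leaves = {3,5,7,8}. Remove leaf 3 (neighbor: 9).
Step 3: current leaves = {5,7,8}. Remove leaf 5 (neighbor: 4).
Step 4: current leaves = {7,8}. Remove leaf 7 (neighbor: 4).
Step 5: current leaves = {4,8}. Remove leaf 4 (neighbor: 2).

Answer: 4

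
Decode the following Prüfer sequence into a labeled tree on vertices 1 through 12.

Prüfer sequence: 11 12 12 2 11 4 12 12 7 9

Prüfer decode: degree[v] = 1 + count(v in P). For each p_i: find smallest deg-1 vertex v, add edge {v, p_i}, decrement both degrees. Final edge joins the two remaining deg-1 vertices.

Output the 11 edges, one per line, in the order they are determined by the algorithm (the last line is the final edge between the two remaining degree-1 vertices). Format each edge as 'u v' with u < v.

Answer: 1 11
3 12
5 12
2 6
2 11
4 8
4 12
10 12
7 11
7 9
9 12

Derivation:
Initial degrees: {1:1, 2:2, 3:1, 4:2, 5:1, 6:1, 7:2, 8:1, 9:2, 10:1, 11:3, 12:5}
Step 1: smallest deg-1 vertex = 1, p_1 = 11. Add edge {1,11}. Now deg[1]=0, deg[11]=2.
Step 2: smallest deg-1 vertex = 3, p_2 = 12. Add edge {3,12}. Now deg[3]=0, deg[12]=4.
Step 3: smallest deg-1 vertex = 5, p_3 = 12. Add edge {5,12}. Now deg[5]=0, deg[12]=3.
Step 4: smallest deg-1 vertex = 6, p_4 = 2. Add edge {2,6}. Now deg[6]=0, deg[2]=1.
Step 5: smallest deg-1 vertex = 2, p_5 = 11. Add edge {2,11}. Now deg[2]=0, deg[11]=1.
Step 6: smallest deg-1 vertex = 8, p_6 = 4. Add edge {4,8}. Now deg[8]=0, deg[4]=1.
Step 7: smallest deg-1 vertex = 4, p_7 = 12. Add edge {4,12}. Now deg[4]=0, deg[12]=2.
Step 8: smallest deg-1 vertex = 10, p_8 = 12. Add edge {10,12}. Now deg[10]=0, deg[12]=1.
Step 9: smallest deg-1 vertex = 11, p_9 = 7. Add edge {7,11}. Now deg[11]=0, deg[7]=1.
Step 10: smallest deg-1 vertex = 7, p_10 = 9. Add edge {7,9}. Now deg[7]=0, deg[9]=1.
Final: two remaining deg-1 vertices are 9, 12. Add edge {9,12}.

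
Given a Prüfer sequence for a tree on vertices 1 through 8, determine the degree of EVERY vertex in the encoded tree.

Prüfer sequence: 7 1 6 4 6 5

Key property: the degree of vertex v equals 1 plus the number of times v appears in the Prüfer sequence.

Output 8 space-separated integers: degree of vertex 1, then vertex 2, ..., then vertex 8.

Answer: 2 1 1 2 2 3 2 1

Derivation:
p_1 = 7: count[7] becomes 1
p_2 = 1: count[1] becomes 1
p_3 = 6: count[6] becomes 1
p_4 = 4: count[4] becomes 1
p_5 = 6: count[6] becomes 2
p_6 = 5: count[5] becomes 1
Degrees (1 + count): deg[1]=1+1=2, deg[2]=1+0=1, deg[3]=1+0=1, deg[4]=1+1=2, deg[5]=1+1=2, deg[6]=1+2=3, deg[7]=1+1=2, deg[8]=1+0=1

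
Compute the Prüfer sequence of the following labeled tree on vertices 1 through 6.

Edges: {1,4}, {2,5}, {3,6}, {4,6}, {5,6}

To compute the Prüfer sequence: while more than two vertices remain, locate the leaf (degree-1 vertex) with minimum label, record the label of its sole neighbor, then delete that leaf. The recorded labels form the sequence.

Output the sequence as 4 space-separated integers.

Answer: 4 5 6 6

Derivation:
Step 1: leaves = {1,2,3}. Remove smallest leaf 1, emit neighbor 4.
Step 2: leaves = {2,3,4}. Remove smallest leaf 2, emit neighbor 5.
Step 3: leaves = {3,4,5}. Remove smallest leaf 3, emit neighbor 6.
Step 4: leaves = {4,5}. Remove smallest leaf 4, emit neighbor 6.
Done: 2 vertices remain (5, 6). Sequence = [4 5 6 6]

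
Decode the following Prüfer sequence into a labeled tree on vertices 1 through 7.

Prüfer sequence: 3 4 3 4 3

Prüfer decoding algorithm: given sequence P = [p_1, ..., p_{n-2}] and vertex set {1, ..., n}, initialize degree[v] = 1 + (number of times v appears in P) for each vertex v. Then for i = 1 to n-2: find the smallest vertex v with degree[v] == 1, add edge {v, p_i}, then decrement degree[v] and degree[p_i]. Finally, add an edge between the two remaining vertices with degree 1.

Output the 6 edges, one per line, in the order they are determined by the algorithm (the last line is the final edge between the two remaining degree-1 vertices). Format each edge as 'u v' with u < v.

Answer: 1 3
2 4
3 5
4 6
3 4
3 7

Derivation:
Initial degrees: {1:1, 2:1, 3:4, 4:3, 5:1, 6:1, 7:1}
Step 1: smallest deg-1 vertex = 1, p_1 = 3. Add edge {1,3}. Now deg[1]=0, deg[3]=3.
Step 2: smallest deg-1 vertex = 2, p_2 = 4. Add edge {2,4}. Now deg[2]=0, deg[4]=2.
Step 3: smallest deg-1 vertex = 5, p_3 = 3. Add edge {3,5}. Now deg[5]=0, deg[3]=2.
Step 4: smallest deg-1 vertex = 6, p_4 = 4. Add edge {4,6}. Now deg[6]=0, deg[4]=1.
Step 5: smallest deg-1 vertex = 4, p_5 = 3. Add edge {3,4}. Now deg[4]=0, deg[3]=1.
Final: two remaining deg-1 vertices are 3, 7. Add edge {3,7}.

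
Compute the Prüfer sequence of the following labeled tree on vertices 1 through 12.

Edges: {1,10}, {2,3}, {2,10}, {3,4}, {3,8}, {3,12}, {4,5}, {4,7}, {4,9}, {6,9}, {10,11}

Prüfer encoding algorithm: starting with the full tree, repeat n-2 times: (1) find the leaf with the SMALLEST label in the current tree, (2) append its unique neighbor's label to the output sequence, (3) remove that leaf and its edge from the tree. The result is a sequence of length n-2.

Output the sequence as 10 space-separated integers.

Answer: 10 4 9 4 3 4 3 10 2 3

Derivation:
Step 1: leaves = {1,5,6,7,8,11,12}. Remove smallest leaf 1, emit neighbor 10.
Step 2: leaves = {5,6,7,8,11,12}. Remove smallest leaf 5, emit neighbor 4.
Step 3: leaves = {6,7,8,11,12}. Remove smallest leaf 6, emit neighbor 9.
Step 4: leaves = {7,8,9,11,12}. Remove smallest leaf 7, emit neighbor 4.
Step 5: leaves = {8,9,11,12}. Remove smallest leaf 8, emit neighbor 3.
Step 6: leaves = {9,11,12}. Remove smallest leaf 9, emit neighbor 4.
Step 7: leaves = {4,11,12}. Remove smallest leaf 4, emit neighbor 3.
Step 8: leaves = {11,12}. Remove smallest leaf 11, emit neighbor 10.
Step 9: leaves = {10,12}. Remove smallest leaf 10, emit neighbor 2.
Step 10: leaves = {2,12}. Remove smallest leaf 2, emit neighbor 3.
Done: 2 vertices remain (3, 12). Sequence = [10 4 9 4 3 4 3 10 2 3]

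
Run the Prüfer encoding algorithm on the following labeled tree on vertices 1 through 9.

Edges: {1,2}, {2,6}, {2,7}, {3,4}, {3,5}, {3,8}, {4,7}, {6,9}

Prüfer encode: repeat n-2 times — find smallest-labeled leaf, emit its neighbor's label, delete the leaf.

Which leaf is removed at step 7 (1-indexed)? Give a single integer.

Step 1: current leaves = {1,5,8,9}. Remove leaf 1 (neighbor: 2).
Step 2: current leaves = {5,8,9}. Remove leaf 5 (neighbor: 3).
Step 3: current leaves = {8,9}. Remove leaf 8 (neighbor: 3).
Step 4: current leaves = {3,9}. Remove leaf 3 (neighbor: 4).
Step 5: current leaves = {4,9}. Remove leaf 4 (neighbor: 7).
Step 6: current leaves = {7,9}. Remove leaf 7 (neighbor: 2).
Step 7: current leaves = {2,9}. Remove leaf 2 (neighbor: 6).

Answer: 2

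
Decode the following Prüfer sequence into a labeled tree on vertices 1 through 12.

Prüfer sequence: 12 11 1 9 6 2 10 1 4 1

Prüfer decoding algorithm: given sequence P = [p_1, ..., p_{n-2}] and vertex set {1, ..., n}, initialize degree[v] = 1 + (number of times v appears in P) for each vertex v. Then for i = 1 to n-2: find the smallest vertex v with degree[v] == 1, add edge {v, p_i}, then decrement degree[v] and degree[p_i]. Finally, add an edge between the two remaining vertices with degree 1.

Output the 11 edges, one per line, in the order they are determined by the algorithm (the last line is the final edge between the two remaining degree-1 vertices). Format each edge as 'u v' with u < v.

Initial degrees: {1:4, 2:2, 3:1, 4:2, 5:1, 6:2, 7:1, 8:1, 9:2, 10:2, 11:2, 12:2}
Step 1: smallest deg-1 vertex = 3, p_1 = 12. Add edge {3,12}. Now deg[3]=0, deg[12]=1.
Step 2: smallest deg-1 vertex = 5, p_2 = 11. Add edge {5,11}. Now deg[5]=0, deg[11]=1.
Step 3: smallest deg-1 vertex = 7, p_3 = 1. Add edge {1,7}. Now deg[7]=0, deg[1]=3.
Step 4: smallest deg-1 vertex = 8, p_4 = 9. Add edge {8,9}. Now deg[8]=0, deg[9]=1.
Step 5: smallest deg-1 vertex = 9, p_5 = 6. Add edge {6,9}. Now deg[9]=0, deg[6]=1.
Step 6: smallest deg-1 vertex = 6, p_6 = 2. Add edge {2,6}. Now deg[6]=0, deg[2]=1.
Step 7: smallest deg-1 vertex = 2, p_7 = 10. Add edge {2,10}. Now deg[2]=0, deg[10]=1.
Step 8: smallest deg-1 vertex = 10, p_8 = 1. Add edge {1,10}. Now deg[10]=0, deg[1]=2.
Step 9: smallest deg-1 vertex = 11, p_9 = 4. Add edge {4,11}. Now deg[11]=0, deg[4]=1.
Step 10: smallest deg-1 vertex = 4, p_10 = 1. Add edge {1,4}. Now deg[4]=0, deg[1]=1.
Final: two remaining deg-1 vertices are 1, 12. Add edge {1,12}.

Answer: 3 12
5 11
1 7
8 9
6 9
2 6
2 10
1 10
4 11
1 4
1 12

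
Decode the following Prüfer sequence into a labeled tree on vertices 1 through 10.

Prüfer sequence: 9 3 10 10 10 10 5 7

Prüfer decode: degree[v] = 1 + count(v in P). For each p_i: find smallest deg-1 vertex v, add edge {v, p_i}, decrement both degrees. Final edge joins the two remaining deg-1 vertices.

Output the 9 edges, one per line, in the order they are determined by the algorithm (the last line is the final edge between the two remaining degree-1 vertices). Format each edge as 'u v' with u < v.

Initial degrees: {1:1, 2:1, 3:2, 4:1, 5:2, 6:1, 7:2, 8:1, 9:2, 10:5}
Step 1: smallest deg-1 vertex = 1, p_1 = 9. Add edge {1,9}. Now deg[1]=0, deg[9]=1.
Step 2: smallest deg-1 vertex = 2, p_2 = 3. Add edge {2,3}. Now deg[2]=0, deg[3]=1.
Step 3: smallest deg-1 vertex = 3, p_3 = 10. Add edge {3,10}. Now deg[3]=0, deg[10]=4.
Step 4: smallest deg-1 vertex = 4, p_4 = 10. Add edge {4,10}. Now deg[4]=0, deg[10]=3.
Step 5: smallest deg-1 vertex = 6, p_5 = 10. Add edge {6,10}. Now deg[6]=0, deg[10]=2.
Step 6: smallest deg-1 vertex = 8, p_6 = 10. Add edge {8,10}. Now deg[8]=0, deg[10]=1.
Step 7: smallest deg-1 vertex = 9, p_7 = 5. Add edge {5,9}. Now deg[9]=0, deg[5]=1.
Step 8: smallest deg-1 vertex = 5, p_8 = 7. Add edge {5,7}. Now deg[5]=0, deg[7]=1.
Final: two remaining deg-1 vertices are 7, 10. Add edge {7,10}.

Answer: 1 9
2 3
3 10
4 10
6 10
8 10
5 9
5 7
7 10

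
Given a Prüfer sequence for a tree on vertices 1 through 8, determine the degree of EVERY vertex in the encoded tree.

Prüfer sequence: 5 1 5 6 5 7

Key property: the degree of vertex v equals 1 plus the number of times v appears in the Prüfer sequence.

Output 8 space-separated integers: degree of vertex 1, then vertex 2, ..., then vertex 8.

p_1 = 5: count[5] becomes 1
p_2 = 1: count[1] becomes 1
p_3 = 5: count[5] becomes 2
p_4 = 6: count[6] becomes 1
p_5 = 5: count[5] becomes 3
p_6 = 7: count[7] becomes 1
Degrees (1 + count): deg[1]=1+1=2, deg[2]=1+0=1, deg[3]=1+0=1, deg[4]=1+0=1, deg[5]=1+3=4, deg[6]=1+1=2, deg[7]=1+1=2, deg[8]=1+0=1

Answer: 2 1 1 1 4 2 2 1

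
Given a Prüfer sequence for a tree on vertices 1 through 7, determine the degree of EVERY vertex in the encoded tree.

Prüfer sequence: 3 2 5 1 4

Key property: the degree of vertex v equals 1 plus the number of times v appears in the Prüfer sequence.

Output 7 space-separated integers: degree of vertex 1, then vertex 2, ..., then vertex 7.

p_1 = 3: count[3] becomes 1
p_2 = 2: count[2] becomes 1
p_3 = 5: count[5] becomes 1
p_4 = 1: count[1] becomes 1
p_5 = 4: count[4] becomes 1
Degrees (1 + count): deg[1]=1+1=2, deg[2]=1+1=2, deg[3]=1+1=2, deg[4]=1+1=2, deg[5]=1+1=2, deg[6]=1+0=1, deg[7]=1+0=1

Answer: 2 2 2 2 2 1 1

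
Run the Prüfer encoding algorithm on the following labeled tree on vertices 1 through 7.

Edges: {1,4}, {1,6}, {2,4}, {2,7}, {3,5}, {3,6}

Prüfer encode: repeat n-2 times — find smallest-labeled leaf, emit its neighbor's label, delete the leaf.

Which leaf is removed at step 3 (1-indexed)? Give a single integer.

Step 1: current leaves = {5,7}. Remove leaf 5 (neighbor: 3).
Step 2: current leaves = {3,7}. Remove leaf 3 (neighbor: 6).
Step 3: current leaves = {6,7}. Remove leaf 6 (neighbor: 1).

Answer: 6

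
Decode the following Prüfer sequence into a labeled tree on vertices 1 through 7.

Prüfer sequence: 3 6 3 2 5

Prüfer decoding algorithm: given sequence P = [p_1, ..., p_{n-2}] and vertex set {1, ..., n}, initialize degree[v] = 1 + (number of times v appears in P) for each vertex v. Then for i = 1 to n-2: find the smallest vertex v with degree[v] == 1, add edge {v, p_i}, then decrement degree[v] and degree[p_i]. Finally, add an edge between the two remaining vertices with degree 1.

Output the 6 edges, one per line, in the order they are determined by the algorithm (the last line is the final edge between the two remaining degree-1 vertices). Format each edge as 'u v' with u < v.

Initial degrees: {1:1, 2:2, 3:3, 4:1, 5:2, 6:2, 7:1}
Step 1: smallest deg-1 vertex = 1, p_1 = 3. Add edge {1,3}. Now deg[1]=0, deg[3]=2.
Step 2: smallest deg-1 vertex = 4, p_2 = 6. Add edge {4,6}. Now deg[4]=0, deg[6]=1.
Step 3: smallest deg-1 vertex = 6, p_3 = 3. Add edge {3,6}. Now deg[6]=0, deg[3]=1.
Step 4: smallest deg-1 vertex = 3, p_4 = 2. Add edge {2,3}. Now deg[3]=0, deg[2]=1.
Step 5: smallest deg-1 vertex = 2, p_5 = 5. Add edge {2,5}. Now deg[2]=0, deg[5]=1.
Final: two remaining deg-1 vertices are 5, 7. Add edge {5,7}.

Answer: 1 3
4 6
3 6
2 3
2 5
5 7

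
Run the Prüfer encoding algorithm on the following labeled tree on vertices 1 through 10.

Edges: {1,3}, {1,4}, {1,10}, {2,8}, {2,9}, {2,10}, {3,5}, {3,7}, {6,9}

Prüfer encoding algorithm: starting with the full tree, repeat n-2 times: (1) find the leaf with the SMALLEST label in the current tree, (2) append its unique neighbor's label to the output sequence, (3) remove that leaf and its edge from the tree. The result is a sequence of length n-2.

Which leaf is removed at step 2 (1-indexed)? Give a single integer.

Answer: 5

Derivation:
Step 1: current leaves = {4,5,6,7,8}. Remove leaf 4 (neighbor: 1).
Step 2: current leaves = {5,6,7,8}. Remove leaf 5 (neighbor: 3).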